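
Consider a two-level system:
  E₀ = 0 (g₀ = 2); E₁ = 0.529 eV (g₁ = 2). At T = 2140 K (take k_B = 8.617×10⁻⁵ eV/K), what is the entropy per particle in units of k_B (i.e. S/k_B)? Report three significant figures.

k_BT = 8.617×10⁻⁵ × 2140 K = 0.18440 eV.
Eᵢ/kT = 0, 2.8688.
Z = Σ gᵢe^(−Eᵢ/kT) = 2·e^(−0) + 2·e^(−2.8688) = 2.0000 + 0.11353 = 2.1135.
⟨E⟩ = Σ EᵢPᵢ = 0.028416 eV.
S/k_B = ln Z + ⟨E⟩/kT = ln(2.1135) + 0.028416/0.18440 = 0.74835 + 0.15410 = 0.902.

0.902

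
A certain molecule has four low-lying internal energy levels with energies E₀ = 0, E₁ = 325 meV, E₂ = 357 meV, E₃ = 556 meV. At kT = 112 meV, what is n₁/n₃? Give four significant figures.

n₁/n₃ = exp[−(E₁−E₃)/kT] = exp(−(-231 meV)/(112 meV)) = exp(2.06250) = 7.866.

7.866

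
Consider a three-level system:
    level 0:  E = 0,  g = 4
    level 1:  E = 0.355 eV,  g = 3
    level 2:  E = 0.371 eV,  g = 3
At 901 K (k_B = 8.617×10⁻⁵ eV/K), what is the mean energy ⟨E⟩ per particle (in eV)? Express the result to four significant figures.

0.005020 eV

k_BT = 8.617×10⁻⁵ × 901 K = 0.0776392 eV.
Eᵢ/kT = 0, 4.57243, 4.77851.
Z = Σ gᵢe^(−Eᵢ/kT) = 4·e^(−0) + 3·e^(−4.57243) + 3·e^(−4.77851) = 4.00000 + 0.0309985 + 0.0252256 = 4.05622.
⟨E⟩ = Σ Eᵢ gᵢe^(−Eᵢ/kT) / Z = (0·4.00000 + 0.355·0.0309985 + 0.371·0.0252256) / 4.05622 = 0.005020 eV.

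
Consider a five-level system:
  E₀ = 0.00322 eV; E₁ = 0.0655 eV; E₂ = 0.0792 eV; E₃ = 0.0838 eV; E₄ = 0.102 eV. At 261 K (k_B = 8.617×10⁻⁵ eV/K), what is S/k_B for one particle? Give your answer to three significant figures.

k_BT = 8.617×10⁻⁵ × 261 K = 0.022490 eV.
Eᵢ/kT = 0.14317, 2.9124, 3.5216, 3.7261, 4.5353.
Z = Σ e^(−Eᵢ/kT) = e^(−0.14317) + e^(−2.9124) + e^(−3.5216) + e^(−3.7261) + e^(−4.5353) = 0.86661 + 0.054345 + 0.029552 + 0.024087 + 0.010724 = 0.98532.
⟨E⟩ = Σ EᵢPᵢ = 0.011979 eV.
S/k_B = ln Z + ⟨E⟩/kT = ln(0.98532) + 0.011979/0.022490 = -0.014789 + 0.53264 = 0.518.

0.518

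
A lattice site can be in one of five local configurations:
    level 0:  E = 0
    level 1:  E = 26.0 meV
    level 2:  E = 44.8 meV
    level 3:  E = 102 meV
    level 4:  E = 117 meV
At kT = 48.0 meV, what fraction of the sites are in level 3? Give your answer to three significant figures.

0.0547

Eᵢ/kT = 0, 0.54167, 0.93333, 2.1250, 2.4375.
Z = Σ e^(−Eᵢ/kT) = e^(−0) + e^(−0.54167) + e^(−0.93333) + e^(−2.1250) + e^(−2.4375) = 1.0000 + 0.58178 + 0.39324 + 0.11943 + 0.087379 = 2.1818.
P₃ = e^(−E₃/kT) / Z = 0.11943/2.1818 = 0.0547.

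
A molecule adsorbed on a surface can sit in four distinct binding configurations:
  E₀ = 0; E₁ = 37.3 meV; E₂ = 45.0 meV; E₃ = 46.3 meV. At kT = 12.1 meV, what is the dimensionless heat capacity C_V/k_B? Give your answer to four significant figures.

Eᵢ/kT = 0, 3.08264, 3.71901, 3.82645.
Z = Σ e^(−Eᵢ/kT) = e^(−0) + e^(−3.08264) + e^(−3.71901) + e^(−3.82645) = 1.00000 + 0.0458381 + 0.0242580 + 0.0217868 = 1.09188.
⟨E⟩ = 3.48949 meV, ⟨E²⟩ = 146.171 meV².
C_V/k_B = (⟨E²⟩ − ⟨E⟩²)/(kT)² = (146.171 − 12.1765)/146.410 = 0.9152.

0.9152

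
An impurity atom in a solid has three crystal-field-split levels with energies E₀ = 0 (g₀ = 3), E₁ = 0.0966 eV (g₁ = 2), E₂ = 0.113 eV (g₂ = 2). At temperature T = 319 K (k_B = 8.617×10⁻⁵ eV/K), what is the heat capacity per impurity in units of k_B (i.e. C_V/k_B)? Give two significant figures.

k_BT = 8.617×10⁻⁵ × 319 K = 0.02749 eV.
Eᵢ/kT = 0, 3.514, 4.111.
Z = Σ gᵢe^(−Eᵢ/kT) = 3·e^(−0) + 2·e^(−3.514) + 2·e^(−4.111) = 3.000 + 0.05956 + 0.03278 = 3.092.
⟨E⟩ = 0.003059 eV, ⟨E²⟩ = 0.0003151 eV².
C_V/k_B = (⟨E²⟩ − ⟨E⟩²)/(kT)² = (0.0003151 − 0.000009357)/0.0007557 = 0.40.

0.40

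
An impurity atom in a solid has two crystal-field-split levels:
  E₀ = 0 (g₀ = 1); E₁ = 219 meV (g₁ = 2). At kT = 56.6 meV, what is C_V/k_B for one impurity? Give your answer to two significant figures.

0.58

Eᵢ/kT = 0, 3.869.
Z = Σ gᵢe^(−Eᵢ/kT) = 1·e^(−0) + 2·e^(−3.869) = 1.000 + 0.04176 = 1.042.
⟨E⟩ = 8.777 meV, ⟨E²⟩ = 1922 meV².
C_V/k_B = (⟨E²⟩ − ⟨E⟩²)/(kT)² = (1922 − 77.04)/3204 = 0.58.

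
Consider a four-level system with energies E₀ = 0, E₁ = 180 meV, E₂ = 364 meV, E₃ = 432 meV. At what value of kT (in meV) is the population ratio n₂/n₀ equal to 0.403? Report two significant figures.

400 meV

n₂/n₀ = exp[−(E₂−E₀)/kT] = 0.403.
⇒ (E₂−E₀)/kT = ln(1/0.403) = ln(2.481) = 0.9087.
kT = 364 meV / 0.9087 = 400 meV.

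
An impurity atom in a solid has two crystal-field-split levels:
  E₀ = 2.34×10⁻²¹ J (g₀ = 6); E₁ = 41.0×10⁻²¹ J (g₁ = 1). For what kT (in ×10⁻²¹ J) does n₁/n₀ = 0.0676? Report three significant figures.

42.8 ×10⁻²¹ J

n₁/n₀ = (g₁/g₀) exp[−(E₁−E₀)/kT] = 0.0676.
⇒ (E₁−E₀)/kT = ln((1/6)/0.0676) = ln(2.4655) = 0.90239.
kT = 38.66 ×10⁻²¹ J / 0.90239 = 42.8 ×10⁻²¹ J.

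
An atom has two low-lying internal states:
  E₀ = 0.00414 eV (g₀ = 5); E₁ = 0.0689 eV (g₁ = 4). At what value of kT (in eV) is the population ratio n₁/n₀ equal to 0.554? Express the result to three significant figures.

n₁/n₀ = (g₁/g₀) exp[−(E₁−E₀)/kT] = 0.554.
⇒ (E₁−E₀)/kT = ln((4/5)/0.554) = ln(1.4440) = 0.36742.
kT = 0.06476 eV / 0.36742 = 0.176 eV.

0.176 eV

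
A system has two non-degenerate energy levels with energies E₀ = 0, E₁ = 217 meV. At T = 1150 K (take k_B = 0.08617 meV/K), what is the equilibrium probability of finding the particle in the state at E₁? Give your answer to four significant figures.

0.1007

k_BT = 0.08617 × 1150 K = 99.0955 meV.
Eᵢ/kT = 0, 2.18981.
Z = Σ e^(−Eᵢ/kT) = e^(−0) + e^(−2.18981) = 1.00000 + 0.111938 = 1.11194.
P₁ = e^(−E₁/kT) / Z = 0.111938/1.11194 = 0.1007.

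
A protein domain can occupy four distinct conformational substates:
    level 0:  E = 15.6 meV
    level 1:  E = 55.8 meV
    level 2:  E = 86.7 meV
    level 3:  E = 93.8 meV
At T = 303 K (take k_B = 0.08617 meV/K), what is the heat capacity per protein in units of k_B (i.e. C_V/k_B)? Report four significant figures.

0.8404

k_BT = 0.08617 × 303 K = 26.1095 meV.
Eᵢ/kT = 0.597484, 2.13715, 3.32063, 3.59256.
Z = Σ e^(−Eᵢ/kT) = e^(−0.597484) + e^(−2.13715) + e^(−3.32063) + e^(−3.59256) = 0.550194 + 0.117991 + 0.0361301 + 0.0275278 = 0.731843.
⟨E⟩ = 28.5328 meV, ⟨E²⟩ = 1387.00 meV².
C_V/k_B = (⟨E²⟩ − ⟨E⟩²)/(kT)² = (1387.00 − 814.121)/681.706 = 0.8404.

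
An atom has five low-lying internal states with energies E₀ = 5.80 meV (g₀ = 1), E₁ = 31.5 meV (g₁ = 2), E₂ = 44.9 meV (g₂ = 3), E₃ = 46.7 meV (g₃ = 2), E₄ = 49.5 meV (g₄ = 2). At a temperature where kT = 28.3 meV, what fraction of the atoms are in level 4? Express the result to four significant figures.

Eᵢ/kT = 0.204947, 1.11307, 1.58657, 1.65018, 1.74912.
Z = Σ gᵢe^(−Eᵢ/kT) = 1·e^(−0.204947) + 2·e^(−1.11307) + 3·e^(−1.58657) + 2·e^(−1.65018) + 2·e^(−1.74912) = 0.814690 + 0.657098 + 0.613879 + 0.384031 + 0.347854 = 2.81755.
P₄ = g₄ e^(−E₄/kT) / Z = 0.347854/2.81755 = 0.1235.

0.1235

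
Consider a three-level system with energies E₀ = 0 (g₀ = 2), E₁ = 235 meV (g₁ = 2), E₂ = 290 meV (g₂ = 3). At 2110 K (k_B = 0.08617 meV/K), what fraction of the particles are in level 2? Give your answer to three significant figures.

k_BT = 0.08617 × 2110 K = 181.82 meV.
Eᵢ/kT = 0, 1.2925, 1.5950.
Z = Σ gᵢe^(−Eᵢ/kT) = 2·e^(−0) + 2·e^(−1.2925) + 3·e^(−1.5950) = 2.0000 + 0.54917 + 0.60873 = 3.1579.
P₂ = g₂ e^(−E₂/kT) / Z = 0.60873/3.1579 = 0.193.

0.193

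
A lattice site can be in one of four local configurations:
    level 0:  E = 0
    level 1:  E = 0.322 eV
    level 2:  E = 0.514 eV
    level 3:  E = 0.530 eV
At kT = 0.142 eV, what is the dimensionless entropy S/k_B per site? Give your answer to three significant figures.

0.508

Eᵢ/kT = 0, 2.2676, 3.6197, 3.7324.
Z = Σ e^(−Eᵢ/kT) = e^(−0) + e^(−2.2676) + e^(−3.6197) + e^(−3.7324) = 1.0000 + 0.10356 + 0.026791 + 0.023935 = 1.1543.
⟨E⟩ = Σ EᵢPᵢ = 0.051808 eV.
S/k_B = ln Z + ⟨E⟩/kT = ln(1.1543) + 0.051808/0.142 = 0.14349 + 0.36485 = 0.508.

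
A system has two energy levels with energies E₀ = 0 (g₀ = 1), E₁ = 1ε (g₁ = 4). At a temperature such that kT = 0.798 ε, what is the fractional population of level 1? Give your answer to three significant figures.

Eᵢ/kT = 0, 1.2531.
Z = Σ gᵢe^(−Eᵢ/kT) = 1·e^(−0) + 4·e^(−1.2531) = 1.0000 + 1.1425 = 2.1425.
P₁ = g₁ e^(−E₁/kT) / Z = 1.1425/2.1425 = 0.533.

0.533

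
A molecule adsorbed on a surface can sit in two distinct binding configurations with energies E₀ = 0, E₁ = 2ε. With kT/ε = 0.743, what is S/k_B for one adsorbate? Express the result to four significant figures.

0.2364

Eᵢ/kT = 0, 2.69179.
Z = Σ e^(−Eᵢ/kT) = e^(−0) + e^(−2.69179) = 1.00000 + 0.0677595 = 1.06776.
⟨E⟩ = Σ EᵢPᵢ = 0.126919 ε.
S/k_B = ln Z + ⟨E⟩/kT = ln(1.06776) + 0.126919/0.743 = 0.0655630 + 0.170820 = 0.2364.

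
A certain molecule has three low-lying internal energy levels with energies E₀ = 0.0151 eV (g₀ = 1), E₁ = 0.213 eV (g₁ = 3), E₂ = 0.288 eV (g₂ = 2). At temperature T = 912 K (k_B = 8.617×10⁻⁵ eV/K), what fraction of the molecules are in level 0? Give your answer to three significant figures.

k_BT = 8.617×10⁻⁵ × 912 K = 0.078587 eV.
Eᵢ/kT = 0.19214, 2.7104, 3.6647.
Z = Σ gᵢe^(−Eᵢ/kT) = 1·e^(−0.19214) + 3·e^(−2.7104) + 2·e^(−3.6647) = 0.82519 + 0.19953 + 0.051224 = 1.0759.
P₀ = g₀ e^(−E₀/kT) / Z = 0.82519/1.0759 = 0.767.

0.767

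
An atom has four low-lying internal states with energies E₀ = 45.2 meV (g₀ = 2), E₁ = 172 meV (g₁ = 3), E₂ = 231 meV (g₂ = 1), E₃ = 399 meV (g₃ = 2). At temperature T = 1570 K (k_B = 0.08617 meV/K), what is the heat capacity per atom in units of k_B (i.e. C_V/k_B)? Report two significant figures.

k_BT = 0.08617 × 1570 K = 135.3 meV.
Eᵢ/kT = 0.3341, 1.271, 1.707, 2.949.
Z = Σ gᵢe^(−Eᵢ/kT) = 2·e^(−0.3341) + 3·e^(−1.271) + 1·e^(−1.707) + 2·e^(−2.949) = 1.432 + 0.8417 + 0.1814 + 0.1048 = 2.560.
⟨E⟩ = 114.5 meV, ⟨E²⟩ = 21170 meV².
C_V/k_B = (⟨E²⟩ − ⟨E⟩²)/(kT)² = (21170 − 13110)/18310 = 0.44.

0.44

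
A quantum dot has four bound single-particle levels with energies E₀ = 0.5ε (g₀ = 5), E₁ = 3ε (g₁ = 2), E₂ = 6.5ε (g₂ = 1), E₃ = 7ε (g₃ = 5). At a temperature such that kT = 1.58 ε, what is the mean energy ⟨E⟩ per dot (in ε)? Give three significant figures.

0.807 ε

Eᵢ/kT = 0.31646, 1.8987, 4.1139, 4.4304.
Z = Σ gᵢe^(−Eᵢ/kT) = 5·e^(−0.31646) + 2·e^(−1.8987) + 1·e^(−4.1139) + 5·e^(−4.4304) = 3.6436 + 0.29953 + 0.016344 + 0.059549 = 4.0190.
⟨E⟩ = Σ Eᵢ gᵢe^(−Eᵢ/kT) / Z = (0.5·3.6436 + 3·0.29953 + 6.5·0.016344 + 7·0.059549) / 4.0190 = 0.807 ε.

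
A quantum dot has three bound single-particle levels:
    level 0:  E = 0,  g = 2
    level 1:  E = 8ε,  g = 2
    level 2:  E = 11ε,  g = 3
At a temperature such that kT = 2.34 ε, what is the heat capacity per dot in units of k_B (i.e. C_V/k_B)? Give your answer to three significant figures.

0.625

Eᵢ/kT = 0, 3.4188, 4.7009.
Z = Σ gᵢe^(−Eᵢ/kT) = 2·e^(−0) + 2·e^(−3.4188) + 3·e^(−4.7009) = 2.0000 + 0.065503 + 0.027261 = 2.0928.
⟨E⟩ = 0.39368 ε, ⟨E²⟩ = 3.5793 ε².
C_V/k_B = (⟨E²⟩ − ⟨E⟩²)/(kT)² = (3.5793 − 0.15498)/5.4756 = 0.625.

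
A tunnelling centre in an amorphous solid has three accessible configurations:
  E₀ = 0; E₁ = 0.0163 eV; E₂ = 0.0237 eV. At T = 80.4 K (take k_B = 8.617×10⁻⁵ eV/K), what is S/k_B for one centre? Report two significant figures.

k_BT = 8.617×10⁻⁵ × 80.4 K = 0.006928 eV.
Eᵢ/kT = 0, 2.353, 3.421.
Z = Σ e^(−Eᵢ/kT) = e^(−0) + e^(−2.353) + e^(−3.421) = 1.000 + 0.09508 + 0.03268 = 1.128.
⟨E⟩ = Σ EᵢPᵢ = 0.002061 eV.
S/k_B = ln Z + ⟨E⟩/kT = ln(1.128) + 0.002061/0.006928 = 0.1204 + 0.2975 = 0.42.

0.42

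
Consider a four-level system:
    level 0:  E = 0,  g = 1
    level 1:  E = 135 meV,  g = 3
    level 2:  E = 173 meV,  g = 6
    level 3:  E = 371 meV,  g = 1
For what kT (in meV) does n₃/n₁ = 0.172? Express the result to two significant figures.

360 meV

n₃/n₁ = (g₃/g₁) exp[−(E₃−E₁)/kT] = 0.172.
⇒ (E₃−E₁)/kT = ln((1/3)/0.172) = ln(1.938) = 0.6617.
kT = 236 meV / 0.6617 = 360 meV.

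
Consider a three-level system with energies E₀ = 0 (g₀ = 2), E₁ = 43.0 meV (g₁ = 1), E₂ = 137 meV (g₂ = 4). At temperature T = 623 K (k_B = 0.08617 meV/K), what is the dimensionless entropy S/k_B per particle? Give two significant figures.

k_BT = 0.08617 × 623 K = 53.68 meV.
Eᵢ/kT = 0, 0.8010, 2.552.
Z = Σ gᵢe^(−Eᵢ/kT) = 2·e^(−0) + 1·e^(−0.8010) + 4·e^(−2.552) = 2.000 + 0.4489 + 0.3117 = 2.761.
⟨E⟩ = Σ EᵢPᵢ = 22.46 meV.
S/k_B = ln Z + ⟨E⟩/kT = ln(2.761) + 22.46/53.68 = 1.016 + 0.4184 = 1.4.

1.4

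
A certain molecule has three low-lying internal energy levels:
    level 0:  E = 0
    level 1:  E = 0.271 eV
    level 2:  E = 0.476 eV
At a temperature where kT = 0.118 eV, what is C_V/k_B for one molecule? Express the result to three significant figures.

Eᵢ/kT = 0, 2.2966, 4.0339.
Z = Σ e^(−Eᵢ/kT) = e^(−0) + e^(−2.2966) + e^(−4.0339) = 1.0000 + 0.10060 + 0.017705 = 1.1183.
⟨E⟩ = 0.031915 eV, ⟨E²⟩ = 0.010194 eV².
C_V/k_B = (⟨E²⟩ − ⟨E⟩²)/(kT)² = (0.010194 − 0.0010186)/0.013924 = 0.659.

0.659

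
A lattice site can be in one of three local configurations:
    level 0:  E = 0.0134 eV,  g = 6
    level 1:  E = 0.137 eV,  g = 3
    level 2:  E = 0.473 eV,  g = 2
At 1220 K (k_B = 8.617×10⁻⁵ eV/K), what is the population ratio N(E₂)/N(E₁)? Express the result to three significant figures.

0.0273

k_BT = 8.617×10⁻⁵ × 1220 K = 0.10513 eV.
n₂/n₁ = (g₂/g₁) exp[−(E₂−E₁)/kT] = (2/3) × exp(−(0.336 eV)/(0.10513 eV)) = (2/3) × exp(-3.1960) = 0.0273.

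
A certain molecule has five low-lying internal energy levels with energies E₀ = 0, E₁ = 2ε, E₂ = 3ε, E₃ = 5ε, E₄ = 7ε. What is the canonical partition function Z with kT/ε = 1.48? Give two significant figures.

Eᵢ/kT = 0, 1.351, 2.027, 3.378, 4.730.
Z = Σ e^(−Eᵢ/kT) = e^(−0) + e^(−1.351) + e^(−2.027) + e^(−3.378) + e^(−4.730) = 1.000 + 0.2590 + 0.1317 + 0.03412 + 0.008826 = 1.434.

Z = 1.4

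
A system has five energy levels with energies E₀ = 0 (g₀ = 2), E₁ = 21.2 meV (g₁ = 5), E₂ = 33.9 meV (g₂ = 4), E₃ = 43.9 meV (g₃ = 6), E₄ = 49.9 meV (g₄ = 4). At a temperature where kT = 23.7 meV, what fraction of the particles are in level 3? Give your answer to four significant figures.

0.1464

Eᵢ/kT = 0, 0.894515, 1.43038, 1.85232, 2.10549.
Z = Σ gᵢe^(−Eᵢ/kT) = 2·e^(−0) + 5·e^(−0.894515) + 4·e^(−1.43038) + 6·e^(−1.85232) + 4·e^(−2.10549) = 2.00000 + 2.04403 + 0.956872 + 0.941237 + 0.487144 = 6.42928.
P₃ = g₃ e^(−E₃/kT) / Z = 0.941237/6.42928 = 0.1464.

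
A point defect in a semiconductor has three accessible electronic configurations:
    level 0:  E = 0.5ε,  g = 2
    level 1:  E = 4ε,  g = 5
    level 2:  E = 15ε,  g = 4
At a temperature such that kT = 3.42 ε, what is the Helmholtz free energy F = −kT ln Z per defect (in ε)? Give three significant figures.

-4.11 ε

Eᵢ/kT = 0.14620, 1.1696, 4.3860.
Z = Σ gᵢe^(−Eᵢ/kT) = 2·e^(−0.14620) + 5·e^(−1.1696) + 4·e^(−4.3860) = 1.7280 + 1.5525 + 0.049802 = 3.3303.
F = −kT ln Z = −3.42 × ln(3.3303) = −3.42 × 1.2031 = -4.11 ε.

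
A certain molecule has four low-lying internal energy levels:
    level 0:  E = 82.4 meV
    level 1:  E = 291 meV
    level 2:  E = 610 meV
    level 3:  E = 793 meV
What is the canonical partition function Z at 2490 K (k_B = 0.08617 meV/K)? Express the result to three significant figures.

k_BT = 0.08617 × 2490 K = 214.56 meV.
Eᵢ/kT = 0.38404, 1.3563, 2.8430, 3.6959.
Z = Σ e^(−Eᵢ/kT) = e^(−0.38404) + e^(−1.3563) + e^(−2.8430) + e^(−3.6959) = 0.68110 + 0.25761 + 0.058251 + 0.024825 = 1.0218.

Z = 1.02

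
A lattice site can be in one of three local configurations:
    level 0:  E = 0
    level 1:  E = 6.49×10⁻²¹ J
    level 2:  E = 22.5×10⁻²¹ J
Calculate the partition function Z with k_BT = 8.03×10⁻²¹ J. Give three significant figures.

Z = 1.51

Eᵢ/kT = 0, 0.80822, 2.8020.
Z = Σ e^(−Eᵢ/kT) = e^(−0) + e^(−0.80822) + e^(−2.8020) = 1.0000 + 0.44565 + 0.060689 = 1.5063.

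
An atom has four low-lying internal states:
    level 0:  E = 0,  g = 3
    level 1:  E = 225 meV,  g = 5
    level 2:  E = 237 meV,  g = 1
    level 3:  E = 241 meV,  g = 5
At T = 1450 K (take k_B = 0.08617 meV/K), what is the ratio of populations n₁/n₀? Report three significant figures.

k_BT = 0.08617 × 1450 K = 124.95 meV.
n₁/n₀ = (g₁/g₀) exp[−(E₁−E₀)/kT] = (5/3) × exp(−(225 meV)/(124.95 meV)) = (5/3) × exp(-1.8007) = 0.275.

0.275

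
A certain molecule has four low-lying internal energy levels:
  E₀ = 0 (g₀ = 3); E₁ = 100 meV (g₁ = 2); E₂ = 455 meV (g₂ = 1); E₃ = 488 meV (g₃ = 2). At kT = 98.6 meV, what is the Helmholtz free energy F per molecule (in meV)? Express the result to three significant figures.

Eᵢ/kT = 0, 1.0142, 4.6146, 4.9493.
Z = Σ gᵢe^(−Eᵢ/kT) = 3·e^(−0) + 2·e^(−1.0142) + 1·e^(−4.6146) + 2·e^(−4.9493) = 3.0000 + 0.72538 + 0.0099061 + 0.014177 = 3.7495.
F = −kT ln Z = −98.6 × ln(3.7495) = −98.6 × 1.3216 = -130 meV.

-130 meV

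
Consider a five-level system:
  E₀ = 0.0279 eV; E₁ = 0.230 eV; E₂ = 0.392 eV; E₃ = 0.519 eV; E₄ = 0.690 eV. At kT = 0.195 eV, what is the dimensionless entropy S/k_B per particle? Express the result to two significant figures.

Eᵢ/kT = 0.1431, 1.179, 2.010, 2.662, 3.538.
Z = Σ e^(−Eᵢ/kT) = e^(−0.1431) + e^(−1.179) + e^(−2.010) + e^(−2.662) + e^(−3.538) = 0.8667 + 0.3076 + 0.1340 + 0.06981 + 0.02907 = 1.407.
⟨E⟩ = Σ EᵢPᵢ = 0.1448 eV.
S/k_B = ln Z + ⟨E⟩/kT = ln(1.407) + 0.1448/0.195 = 0.3415 + 0.7426 = 1.1.

1.1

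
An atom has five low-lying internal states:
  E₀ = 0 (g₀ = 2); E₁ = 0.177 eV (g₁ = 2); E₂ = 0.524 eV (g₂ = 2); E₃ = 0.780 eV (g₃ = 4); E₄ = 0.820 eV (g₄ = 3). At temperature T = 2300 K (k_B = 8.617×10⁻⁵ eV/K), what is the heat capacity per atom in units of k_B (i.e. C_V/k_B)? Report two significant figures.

0.92

k_BT = 8.617×10⁻⁵ × 2300 K = 0.1982 eV.
Eᵢ/kT = 0, 0.8930, 2.644, 3.935, 4.137.
Z = Σ gᵢe^(−Eᵢ/kT) = 2·e^(−0) + 2·e^(−0.8930) + 2·e^(−2.644) + 4·e^(−3.935) + 3·e^(−4.137) = 2.000 + 0.8189 + 0.1422 + 0.07818 + 0.04791 = 3.087.
⟨E⟩ = 0.1036 eV, ⟨E²⟩ = 0.04680 eV².
C_V/k_B = (⟨E²⟩ − ⟨E⟩²)/(kT)² = (0.04680 − 0.01073)/0.03928 = 0.92.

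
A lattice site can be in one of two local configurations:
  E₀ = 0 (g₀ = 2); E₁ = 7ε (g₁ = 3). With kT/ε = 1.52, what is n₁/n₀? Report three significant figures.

n₁/n₀ = (g₁/g₀) exp[−(E₁−E₀)/kT] = (3/2) × exp(−(7ε)/(1.52ε)) = (3/2) × exp(-4.6053) = 0.0150.

0.0150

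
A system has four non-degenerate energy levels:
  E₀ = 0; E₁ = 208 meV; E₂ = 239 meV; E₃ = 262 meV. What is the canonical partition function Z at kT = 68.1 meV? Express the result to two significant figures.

Eᵢ/kT = 0, 3.054, 3.510, 3.847.
Z = Σ e^(−Eᵢ/kT) = e^(−0) + e^(−3.054) + e^(−3.510) + e^(−3.847) = 1.000 + 0.04717 + 0.02990 + 0.02134 = 1.098.

Z = 1.1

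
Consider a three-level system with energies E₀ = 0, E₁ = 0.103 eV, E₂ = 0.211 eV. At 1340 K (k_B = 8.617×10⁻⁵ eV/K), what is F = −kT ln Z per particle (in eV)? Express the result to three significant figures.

-0.0521 eV

k_BT = 8.617×10⁻⁵ × 1340 K = 0.11547 eV.
Eᵢ/kT = 0, 0.89201, 1.8273.
Z = Σ e^(−Eᵢ/kT) = e^(−0) + e^(−0.89201) + e^(−1.8273) = 1.0000 + 0.40983 + 0.16085 = 1.5707.
F = −kT ln Z = −0.11547 × ln(1.5707) = −0.11547 × 0.45152 = -0.0521 eV.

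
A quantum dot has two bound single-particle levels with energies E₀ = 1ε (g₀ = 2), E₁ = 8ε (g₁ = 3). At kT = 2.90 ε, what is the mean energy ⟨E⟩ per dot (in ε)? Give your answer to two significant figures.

Eᵢ/kT = 0.3448, 2.759.
Z = Σ gᵢe^(−Eᵢ/kT) = 2·e^(−0.3448) + 3·e^(−2.759) = 1.417 + 0.1901 = 1.607.
⟨E⟩ = Σ Eᵢ gᵢe^(−Eᵢ/kT) / Z = (1·1.417 + 8·0.1901) / 1.607 = 1.8 ε.

1.8 ε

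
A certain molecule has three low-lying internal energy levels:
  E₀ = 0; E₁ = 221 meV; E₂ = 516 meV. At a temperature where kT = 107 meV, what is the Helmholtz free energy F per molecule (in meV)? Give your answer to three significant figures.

Eᵢ/kT = 0, 2.0654, 4.8224.
Z = Σ e^(−Eᵢ/kT) = e^(−0) + e^(−2.0654) + e^(−4.8224) = 1.0000 + 0.12677 + 0.0080475 = 1.1348.
F = −kT ln Z = −107 × ln(1.1348) = −107 × 0.12646 = -13.5 meV.

-13.5 meV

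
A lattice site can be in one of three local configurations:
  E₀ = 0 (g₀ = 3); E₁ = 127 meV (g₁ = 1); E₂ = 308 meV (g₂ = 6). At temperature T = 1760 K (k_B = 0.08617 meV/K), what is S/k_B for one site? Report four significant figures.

1.905

k_BT = 0.08617 × 1760 K = 151.659 meV.
Eᵢ/kT = 0, 0.837405, 2.03087.
Z = Σ gᵢe^(−Eᵢ/kT) = 3·e^(−0) + 1·e^(−0.837405) + 6·e^(−2.03087) = 3.00000 + 0.432832 + 0.787328 = 4.22016.
⟨E⟩ = Σ EᵢPᵢ = 70.4871 meV.
S/k_B = ln Z + ⟨E⟩/kT = ln(4.22016) + 70.4871/151.659 = 1.43987 + 0.464774 = 1.905.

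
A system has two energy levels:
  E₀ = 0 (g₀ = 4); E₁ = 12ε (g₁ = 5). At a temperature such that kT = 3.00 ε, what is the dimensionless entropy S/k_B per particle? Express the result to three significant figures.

1.50

Eᵢ/kT = 0, 4.0000.
Z = Σ gᵢe^(−Eᵢ/kT) = 4·e^(−0) + 5·e^(−4.0000) = 4.0000 + 0.091578 = 4.0916.
⟨E⟩ = Σ EᵢPᵢ = 0.26858 ε.
S/k_B = ln Z + ⟨E⟩/kT = ln(4.0916) + 0.26858/3.00 = 1.4089 + 0.089527 = 1.50.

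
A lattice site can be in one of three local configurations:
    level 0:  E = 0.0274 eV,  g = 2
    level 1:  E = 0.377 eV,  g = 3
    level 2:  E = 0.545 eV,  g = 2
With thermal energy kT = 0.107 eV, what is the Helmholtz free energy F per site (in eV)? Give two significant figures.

-0.054 eV

Eᵢ/kT = 0.2561, 3.523, 5.093.
Z = Σ gᵢe^(−Eᵢ/kT) = 2·e^(−0.2561) + 3·e^(−3.523) + 2·e^(−5.093) = 1.548 + 0.08853 + 0.01228 = 1.649.
F = −kT ln Z = −0.107 × ln(1.649) = −0.107 × 0.5002 = -0.054 eV.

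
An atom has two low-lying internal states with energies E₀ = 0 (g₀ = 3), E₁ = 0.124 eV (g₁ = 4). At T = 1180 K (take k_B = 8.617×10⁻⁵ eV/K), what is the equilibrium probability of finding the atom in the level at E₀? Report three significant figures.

0.717

k_BT = 8.617×10⁻⁵ × 1180 K = 0.10168 eV.
Eᵢ/kT = 0, 1.2195.
Z = Σ gᵢe^(−Eᵢ/kT) = 3·e^(−0) + 4·e^(−1.2195) = 3.0000 + 1.1815 = 4.1815.
P₀ = g₀ e^(−E₀/kT) / Z = 3.0000/4.1815 = 0.717.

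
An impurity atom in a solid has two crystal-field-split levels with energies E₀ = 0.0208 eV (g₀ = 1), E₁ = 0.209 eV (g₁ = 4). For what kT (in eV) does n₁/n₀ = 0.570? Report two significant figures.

0.097 eV

n₁/n₀ = (g₁/g₀) exp[−(E₁−E₀)/kT] = 0.570.
⇒ (E₁−E₀)/kT = ln((4/1)/0.570) = ln(7.018) = 1.948.
kT = 0.1882 eV / 1.948 = 0.097 eV.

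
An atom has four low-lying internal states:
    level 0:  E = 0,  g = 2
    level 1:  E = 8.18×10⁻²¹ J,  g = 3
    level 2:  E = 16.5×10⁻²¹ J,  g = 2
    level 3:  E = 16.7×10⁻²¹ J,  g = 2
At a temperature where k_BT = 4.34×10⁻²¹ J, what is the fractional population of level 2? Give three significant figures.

Eᵢ/kT = 0, 1.8848, 3.8018, 3.8479.
Z = Σ gᵢe^(−Eᵢ/kT) = 2·e^(−0) + 3·e^(−1.8848) + 2·e^(−3.8018) + 2·e^(−3.8479) = 2.0000 + 0.45558 + 0.044661 + 0.042649 = 2.5429.
P₂ = g₂ e^(−E₂/kT) / Z = 0.044661/2.5429 = 0.0176.

0.0176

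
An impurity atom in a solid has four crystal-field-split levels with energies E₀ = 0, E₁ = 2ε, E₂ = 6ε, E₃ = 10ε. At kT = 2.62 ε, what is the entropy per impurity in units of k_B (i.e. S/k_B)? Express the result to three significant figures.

Eᵢ/kT = 0, 0.76336, 2.2901, 3.8168.
Z = Σ e^(−Eᵢ/kT) = e^(−0) + e^(−0.76336) + e^(−2.2901) + e^(−3.8168) = 1.0000 + 0.46610 + 0.10126 + 0.021998 = 1.5894.
⟨E⟩ = Σ EᵢPᵢ = 1.1072 ε.
S/k_B = ln Z + ⟨E⟩/kT = ln(1.5894) + 1.1072/2.62 = 0.46336 + 0.42260 = 0.886.

0.886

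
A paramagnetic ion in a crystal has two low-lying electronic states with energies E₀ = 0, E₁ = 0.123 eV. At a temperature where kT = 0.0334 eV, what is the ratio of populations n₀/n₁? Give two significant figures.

n₀/n₁ = exp[−(E₀−E₁)/kT] = exp(−(-0.123 eV)/(0.0334 eV)) = exp(3.683) = 40.

40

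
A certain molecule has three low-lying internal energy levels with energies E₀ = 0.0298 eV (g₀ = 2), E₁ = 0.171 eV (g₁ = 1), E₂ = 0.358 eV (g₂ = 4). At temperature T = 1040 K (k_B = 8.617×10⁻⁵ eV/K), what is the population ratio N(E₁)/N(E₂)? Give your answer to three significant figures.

2.01

k_BT = 8.617×10⁻⁵ × 1040 K = 0.089617 eV.
n₁/n₂ = (g₁/g₂) exp[−(E₁−E₂)/kT] = (1/4) × exp(−(-0.187 eV)/(0.089617 eV)) = (1/4) × exp(2.0867) = 2.01.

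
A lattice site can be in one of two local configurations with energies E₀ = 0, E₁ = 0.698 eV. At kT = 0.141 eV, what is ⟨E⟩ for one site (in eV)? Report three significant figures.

Eᵢ/kT = 0, 4.9504.
Z = Σ e^(−Eᵢ/kT) = e^(−0) + e^(−4.9504) = 1.0000 + 0.0070806 = 1.0071.
⟨E⟩ = Σ Eᵢ e^(−Eᵢ/kT) / Z = (0·1.0000 + 0.698·0.0070806) / 1.0071 = 0.00491 eV.

0.00491 eV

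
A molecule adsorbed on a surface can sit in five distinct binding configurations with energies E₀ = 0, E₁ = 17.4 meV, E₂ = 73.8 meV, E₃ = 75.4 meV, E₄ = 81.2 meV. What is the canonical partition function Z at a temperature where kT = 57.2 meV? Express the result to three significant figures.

Eᵢ/kT = 0, 0.30420, 1.2902, 1.3182, 1.4196.
Z = Σ e^(−Eᵢ/kT) = e^(−0) + e^(−0.30420) + e^(−1.2902) + e^(−1.3182) + e^(−1.4196) = 1.0000 + 0.73771 + 0.27522 + 0.26762 + 0.24181 = 2.5224.

Z = 2.52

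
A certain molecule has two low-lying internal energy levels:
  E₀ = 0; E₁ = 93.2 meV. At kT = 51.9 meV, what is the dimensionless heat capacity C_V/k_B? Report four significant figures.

Eᵢ/kT = 0, 1.79576.
Z = Σ e^(−Eᵢ/kT) = e^(−0) + e^(−1.79576) = 1.00000 + 0.166001 = 1.16600.
⟨E⟩ = 13.2687 meV, ⟨E²⟩ = 1236.64 meV².
C_V/k_B = (⟨E²⟩ − ⟨E⟩²)/(kT)² = (1236.64 − 176.058)/2693.61 = 0.3937.

0.3937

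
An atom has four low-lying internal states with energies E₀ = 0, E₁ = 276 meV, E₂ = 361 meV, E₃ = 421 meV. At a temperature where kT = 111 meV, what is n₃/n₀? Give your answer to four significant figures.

n₃/n₀ = exp[−(E₃−E₀)/kT] = exp(−(421 meV)/(111 meV)) = exp(-3.79279) = 0.02253.

0.02253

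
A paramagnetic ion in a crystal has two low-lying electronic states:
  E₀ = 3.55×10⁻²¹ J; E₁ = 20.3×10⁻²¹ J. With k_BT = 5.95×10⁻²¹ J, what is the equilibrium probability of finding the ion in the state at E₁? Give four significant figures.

Eᵢ/kT = 0.596639, 3.41176.
Z = Σ e^(−Eᵢ/kT) = e^(−0.596639) + e^(−3.41176) = 0.550659 + 0.0329831 = 0.583642.
P₁ = e^(−E₁/kT) / Z = 0.0329831/0.583642 = 0.05651.

0.05651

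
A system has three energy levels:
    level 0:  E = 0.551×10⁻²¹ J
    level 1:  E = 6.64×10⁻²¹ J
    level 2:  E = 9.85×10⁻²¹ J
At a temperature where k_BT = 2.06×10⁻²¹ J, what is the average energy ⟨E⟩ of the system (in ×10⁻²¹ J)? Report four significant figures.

Eᵢ/kT = 0.267476, 3.22330, 4.78155.
Z = Σ e^(−Eᵢ/kT) = e^(−0.267476) + e^(−3.22330) + e^(−4.78155) = 0.765309 + 0.0398234 + 0.00838300 = 0.813515.
⟨E⟩ = Σ Eᵢ e^(−Eᵢ/kT) / Z = (0.551·0.765309 + 6.64·0.0398234 + 9.85·0.00838300) / 0.813515 = 0.9449 ×10⁻²¹ J.

0.9449 ×10⁻²¹ J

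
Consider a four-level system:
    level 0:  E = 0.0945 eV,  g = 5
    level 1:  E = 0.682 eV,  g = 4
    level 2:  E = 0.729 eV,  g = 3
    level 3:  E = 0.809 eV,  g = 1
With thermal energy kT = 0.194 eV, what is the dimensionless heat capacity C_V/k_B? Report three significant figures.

Eᵢ/kT = 0.48711, 3.5155, 3.7577, 4.1701.
Z = Σ gᵢe^(−Eᵢ/kT) = 5·e^(−0.48711) + 4·e^(−3.5155) + 3·e^(−3.7577) + 1·e^(−4.1701) = 3.0720 + 0.11893 + 0.070012 + 0.015451 = 3.2764.
⟨E⟩ = 0.13275 eV, ⟨E²⟩ = 0.039699 eV².
C_V/k_B = (⟨E²⟩ − ⟨E⟩²)/(kT)² = (0.039699 − 0.017623)/0.037636 = 0.587.

0.587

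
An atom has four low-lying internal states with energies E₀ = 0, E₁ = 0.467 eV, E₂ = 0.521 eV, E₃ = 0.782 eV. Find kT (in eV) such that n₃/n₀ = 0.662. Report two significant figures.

1.9 eV

n₃/n₀ = exp[−(E₃−E₀)/kT] = 0.662.
⇒ (E₃−E₀)/kT = ln(1/0.662) = ln(1.511) = 0.4128.
kT = 0.782 eV / 0.4128 = 1.9 eV.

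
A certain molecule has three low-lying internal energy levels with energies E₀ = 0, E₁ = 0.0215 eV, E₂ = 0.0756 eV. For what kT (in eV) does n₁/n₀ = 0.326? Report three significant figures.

n₁/n₀ = exp[−(E₁−E₀)/kT] = 0.326.
⇒ (E₁−E₀)/kT = ln(1/0.326) = ln(3.0675) = 1.1209.
kT = 0.0215 eV / 1.1209 = 0.0192 eV.

0.0192 eV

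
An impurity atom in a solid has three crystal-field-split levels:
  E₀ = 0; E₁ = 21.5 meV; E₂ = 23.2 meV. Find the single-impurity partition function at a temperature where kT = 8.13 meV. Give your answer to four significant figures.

Eᵢ/kT = 0, 2.64453, 2.85363.
Z = Σ e^(−Eᵢ/kT) = e^(−0) + e^(−2.64453) + e^(−2.85363) = 1.00000 + 0.0710387 + 0.0576347 = 1.12867.

Z = 1.129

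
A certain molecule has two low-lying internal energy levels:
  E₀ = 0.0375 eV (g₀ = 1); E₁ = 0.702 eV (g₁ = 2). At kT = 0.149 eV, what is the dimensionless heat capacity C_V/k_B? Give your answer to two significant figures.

0.44

Eᵢ/kT = 0.2517, 4.711.
Z = Σ gᵢe^(−Eᵢ/kT) = 1·e^(−0.2517) + 2·e^(−4.711) = 0.7775 + 0.01799 = 0.7955.
⟨E⟩ = 0.05253 eV, ⟨E²⟩ = 0.01252 eV².
C_V/k_B = (⟨E²⟩ − ⟨E⟩²)/(kT)² = (0.01252 − 0.002759)/0.02220 = 0.44.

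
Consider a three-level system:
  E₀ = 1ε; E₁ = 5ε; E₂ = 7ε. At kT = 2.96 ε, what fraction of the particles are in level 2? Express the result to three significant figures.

0.0947

Eᵢ/kT = 0.33784, 1.6892, 2.3649.
Z = Σ e^(−Eᵢ/kT) = e^(−0.33784) + e^(−1.6892) + e^(−2.3649) = 0.71331 + 0.18467 + 0.093959 = 0.99194.
P₂ = e^(−E₂/kT) / Z = 0.093959/0.99194 = 0.0947.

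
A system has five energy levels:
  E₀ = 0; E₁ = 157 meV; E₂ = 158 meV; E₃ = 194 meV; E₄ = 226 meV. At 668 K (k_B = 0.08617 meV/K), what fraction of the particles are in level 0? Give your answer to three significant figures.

0.845

k_BT = 0.08617 × 668 K = 57.562 meV.
Eᵢ/kT = 0, 2.7275, 2.7449, 3.3703, 3.9262.
Z = Σ e^(−Eᵢ/kT) = e^(−0) + e^(−2.7275) + e^(−2.7449) + e^(−3.3703) + e^(−3.9262) = 1.0000 + 0.065383 + 0.064255 + 0.034379 + 0.019718 = 1.1837.
P₀ = e^(−E₀/kT) / Z = 1.0000/1.1837 = 0.845.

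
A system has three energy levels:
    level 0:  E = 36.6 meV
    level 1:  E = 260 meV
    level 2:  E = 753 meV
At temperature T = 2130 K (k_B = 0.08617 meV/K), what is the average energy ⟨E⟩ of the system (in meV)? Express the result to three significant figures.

k_BT = 0.08617 × 2130 K = 183.54 meV.
Eᵢ/kT = 0.19941, 1.4166, 4.1026.
Z = Σ e^(−Eᵢ/kT) = e^(−0.19941) + e^(−1.4166) + e^(−4.1026) = 0.81921 + 0.24254 + 0.016530 = 1.0783.
⟨E⟩ = Σ Eᵢ e^(−Eᵢ/kT) / Z = (36.6·0.81921 + 260·0.24254 + 753·0.016530) / 1.0783 = 97.8 meV.

97.8 meV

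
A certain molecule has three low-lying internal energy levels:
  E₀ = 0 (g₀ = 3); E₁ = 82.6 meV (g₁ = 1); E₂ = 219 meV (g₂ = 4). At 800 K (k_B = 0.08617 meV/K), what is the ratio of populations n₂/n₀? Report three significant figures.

0.0556

k_BT = 0.08617 × 800 K = 68.936 meV.
n₂/n₀ = (g₂/g₀) exp[−(E₂−E₀)/kT] = (4/3) × exp(−(219 meV)/(68.936 meV)) = (4/3) × exp(-3.1769) = 0.0556.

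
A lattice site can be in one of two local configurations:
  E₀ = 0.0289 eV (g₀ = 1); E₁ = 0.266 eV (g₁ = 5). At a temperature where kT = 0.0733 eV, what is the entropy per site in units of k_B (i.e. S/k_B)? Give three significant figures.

0.712

Eᵢ/kT = 0.39427, 3.6289.
Z = Σ gᵢe^(−Eᵢ/kT) = 1·e^(−0.39427) + 5·e^(−3.6289) = 0.67417 + 0.13273 = 0.80690.
⟨E⟩ = Σ EᵢPᵢ = 0.067901 eV.
S/k_B = ln Z + ⟨E⟩/kT = ln(0.80690) + 0.067901/0.0733 = -0.21456 + 0.92634 = 0.712.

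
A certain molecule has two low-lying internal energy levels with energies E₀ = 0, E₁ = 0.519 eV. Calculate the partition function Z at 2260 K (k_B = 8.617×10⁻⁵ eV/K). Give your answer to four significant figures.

k_BT = 8.617×10⁻⁵ × 2260 K = 0.194744 eV.
Eᵢ/kT = 0, 2.66504.
Z = Σ e^(−Eᵢ/kT) = e^(−0) + e^(−2.66504) = 1.00000 + 0.0695966 = 1.06960.

Z = 1.070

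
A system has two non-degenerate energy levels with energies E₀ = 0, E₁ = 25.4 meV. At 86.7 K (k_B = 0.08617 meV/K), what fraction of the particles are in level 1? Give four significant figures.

k_BT = 0.08617 × 86.7 K = 7.47094 meV.
Eᵢ/kT = 0, 3.39984.
Z = Σ e^(−Eᵢ/kT) = e^(−0) + e^(−3.39984) = 1.00000 + 0.0333786 = 1.03338.
P₁ = e^(−E₁/kT) / Z = 0.0333786/1.03338 = 0.03230.

0.03230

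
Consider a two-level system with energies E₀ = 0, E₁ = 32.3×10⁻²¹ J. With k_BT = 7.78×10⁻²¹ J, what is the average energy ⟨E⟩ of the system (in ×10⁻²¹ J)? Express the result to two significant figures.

0.50 ×10⁻²¹ J

Eᵢ/kT = 0, 4.152.
Z = Σ e^(−Eᵢ/kT) = e^(−0) + e^(−4.152) = 1.000 + 0.01573 = 1.016.
⟨E⟩ = Σ Eᵢ e^(−Eᵢ/kT) / Z = (0·1.000 + 32.3·0.01573) / 1.016 = 0.50 ×10⁻²¹ J.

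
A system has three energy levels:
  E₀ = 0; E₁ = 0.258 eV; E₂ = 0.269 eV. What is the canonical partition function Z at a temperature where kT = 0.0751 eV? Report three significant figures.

Z = 1.06

Eᵢ/kT = 0, 3.4354, 3.5819.
Z = Σ e^(−Eᵢ/kT) = e^(−0) + e^(−3.4354) + e^(−3.5819) = 1.0000 + 0.032213 + 0.027823 = 1.0600.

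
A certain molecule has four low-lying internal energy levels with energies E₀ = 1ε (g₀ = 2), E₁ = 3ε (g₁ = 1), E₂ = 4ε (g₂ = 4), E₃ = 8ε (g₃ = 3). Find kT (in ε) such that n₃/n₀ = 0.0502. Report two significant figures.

2.1 ε

n₃/n₀ = (g₃/g₀) exp[−(E₃−E₀)/kT] = 0.0502.
⇒ (E₃−E₀)/kT = ln((3/2)/0.0502) = ln(29.88) = 3.397.
kT = 7ε / 3.397 = 2.1 ε.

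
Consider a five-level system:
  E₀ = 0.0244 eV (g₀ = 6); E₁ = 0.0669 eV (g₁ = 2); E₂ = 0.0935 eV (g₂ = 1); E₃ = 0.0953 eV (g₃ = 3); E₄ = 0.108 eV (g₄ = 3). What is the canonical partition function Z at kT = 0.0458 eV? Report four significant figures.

Z = 4.774

Eᵢ/kT = 0.532751, 1.46070, 2.04148, 2.08079, 2.35808.
Z = Σ gᵢe^(−Eᵢ/kT) = 6·e^(−0.532751) + 2·e^(−1.46070) + 1·e^(−2.04148) + 3·e^(−2.08079) + 3·e^(−2.35808) = 3.52193 + 0.464148 + 0.129836 + 0.374495 + 0.283805 = 4.77421.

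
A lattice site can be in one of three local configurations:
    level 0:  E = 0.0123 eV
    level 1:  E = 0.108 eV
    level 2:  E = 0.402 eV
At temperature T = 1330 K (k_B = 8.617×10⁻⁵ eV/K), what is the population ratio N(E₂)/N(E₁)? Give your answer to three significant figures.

k_BT = 8.617×10⁻⁵ × 1330 K = 0.11461 eV.
n₂/n₁ = exp[−(E₂−E₁)/kT] = exp(−(0.294 eV)/(0.11461 eV)) = exp(-2.5652) = 0.0769.

0.0769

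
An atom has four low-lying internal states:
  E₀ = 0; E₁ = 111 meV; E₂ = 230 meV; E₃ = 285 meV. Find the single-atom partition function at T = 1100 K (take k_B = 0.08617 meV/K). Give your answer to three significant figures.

Z = 1.45

k_BT = 0.08617 × 1100 K = 94.787 meV.
Eᵢ/kT = 0, 1.1710, 2.4265, 3.0067.
Z = Σ e^(−Eᵢ/kT) = e^(−0) + e^(−1.1710) + e^(−2.4265) + e^(−3.0067) = 1.0000 + 0.31006 + 0.088346 + 0.049455 = 1.4479.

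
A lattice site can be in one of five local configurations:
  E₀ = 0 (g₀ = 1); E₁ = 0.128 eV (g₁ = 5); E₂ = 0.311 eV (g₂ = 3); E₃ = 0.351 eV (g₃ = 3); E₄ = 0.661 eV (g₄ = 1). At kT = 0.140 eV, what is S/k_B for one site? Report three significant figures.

2.17

Eᵢ/kT = 0, 0.91429, 2.2214, 2.5071, 4.7214.
Z = Σ gᵢe^(−Eᵢ/kT) = 1·e^(−0) + 5·e^(−0.91429) + 3·e^(−2.2214) + 3·e^(−2.5071) + 1·e^(−4.7214) = 1.0000 + 2.0040 + 0.32537 + 0.24451 + 0.0089027 = 3.5828.
⟨E⟩ = Σ EᵢPᵢ = 0.12544 eV.
S/k_B = ln Z + ⟨E⟩/kT = ln(3.5828) + 0.12544/0.140 = 1.2761 + 0.89600 = 2.17.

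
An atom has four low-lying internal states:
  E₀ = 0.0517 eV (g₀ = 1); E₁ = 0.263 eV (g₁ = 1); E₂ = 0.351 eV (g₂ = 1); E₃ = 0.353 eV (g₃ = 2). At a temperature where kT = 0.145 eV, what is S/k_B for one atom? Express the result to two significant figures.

Eᵢ/kT = 0.3566, 1.814, 2.421, 2.434.
Z = Σ gᵢe^(−Eᵢ/kT) = 1·e^(−0.3566) + 1·e^(−1.814) + 1·e^(−2.421) + 2·e^(−2.434) = 0.7001 + 0.1630 + 0.08883 + 0.1754 = 1.127.
⟨E⟩ = Σ EᵢPᵢ = 0.1528 eV.
S/k_B = ln Z + ⟨E⟩/kT = ln(1.127) + 0.1528/0.145 = 0.1196 + 1.054 = 1.2.

1.2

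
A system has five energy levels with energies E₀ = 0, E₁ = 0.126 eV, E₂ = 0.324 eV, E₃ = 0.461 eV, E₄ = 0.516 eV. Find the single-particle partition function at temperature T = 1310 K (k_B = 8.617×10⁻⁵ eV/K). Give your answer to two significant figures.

Z = 1.4

k_BT = 8.617×10⁻⁵ × 1310 K = 0.1129 eV.
Eᵢ/kT = 0, 1.116, 2.870, 4.083, 4.570.
Z = Σ e^(−Eᵢ/kT) = e^(−0) + e^(−1.116) + e^(−2.870) + e^(−4.083) + e^(−4.570) = 1.000 + 0.3276 + 0.05670 + 0.01686 + 0.01036 = 1.412.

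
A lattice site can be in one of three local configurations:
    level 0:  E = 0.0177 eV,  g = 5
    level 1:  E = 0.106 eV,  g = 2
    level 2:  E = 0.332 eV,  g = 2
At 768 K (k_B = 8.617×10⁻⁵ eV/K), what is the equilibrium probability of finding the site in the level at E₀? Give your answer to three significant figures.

0.902

k_BT = 8.617×10⁻⁵ × 768 K = 0.066179 eV.
Eᵢ/kT = 0.26746, 1.6017, 5.0167.
Z = Σ gᵢe^(−Eᵢ/kT) = 5·e^(−0.26746) + 2·e^(−1.6017) + 2·e^(−5.0167) = 3.8266 + 0.40311 + 0.013253 = 4.2430.
P₀ = g₀ e^(−E₀/kT) / Z = 3.8266/4.2430 = 0.902.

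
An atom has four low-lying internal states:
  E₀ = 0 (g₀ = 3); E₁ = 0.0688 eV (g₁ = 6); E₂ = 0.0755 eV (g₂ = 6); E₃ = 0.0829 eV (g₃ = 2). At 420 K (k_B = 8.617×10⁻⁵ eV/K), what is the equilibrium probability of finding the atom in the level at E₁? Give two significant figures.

k_BT = 8.617×10⁻⁵ × 420 K = 0.03619 eV.
Eᵢ/kT = 0, 1.901, 2.086, 2.291.
Z = Σ gᵢe^(−Eᵢ/kT) = 3·e^(−0) + 6·e^(−1.901) + 6·e^(−2.086) + 2·e^(−2.291) = 3.000 + 0.8965 + 0.7451 + 0.2023 = 4.844.
P₁ = g₁ e^(−E₁/kT) / Z = 0.8965/4.844 = 0.19.

0.19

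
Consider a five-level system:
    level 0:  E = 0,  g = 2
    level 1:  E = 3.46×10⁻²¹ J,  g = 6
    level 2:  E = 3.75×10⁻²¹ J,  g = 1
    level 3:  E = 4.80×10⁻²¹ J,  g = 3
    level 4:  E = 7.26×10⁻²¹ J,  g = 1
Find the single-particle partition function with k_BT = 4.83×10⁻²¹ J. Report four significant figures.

Eᵢ/kT = 0, 0.716356, 0.776398, 0.993789, 1.50311.
Z = Σ gᵢe^(−Eᵢ/kT) = 2·e^(−0) + 6·e^(−0.716356) + 1·e^(−0.776398) + 3·e^(−0.993789) + 1·e^(−1.50311) = 2.00000 + 2.93118 + 0.460060 + 1.11051 + 0.222437 = 6.72419.

Z = 6.724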